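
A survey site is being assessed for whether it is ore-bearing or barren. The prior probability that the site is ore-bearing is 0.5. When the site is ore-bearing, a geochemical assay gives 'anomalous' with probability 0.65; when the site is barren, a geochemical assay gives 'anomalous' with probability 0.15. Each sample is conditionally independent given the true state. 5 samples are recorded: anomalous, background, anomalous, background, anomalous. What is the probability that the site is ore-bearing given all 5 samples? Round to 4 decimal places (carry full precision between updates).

Each posterior becomes the prior for the next update.
After 'anomalous': P(ore) = 0.65·0.5000 / (0.65·0.5000 + 0.15·0.5000) ≈ 0.8125
After 'background': P(ore) = 0.35·0.8125 / (0.35·0.8125 + 0.85·0.1875) ≈ 0.6408
After 'anomalous': P(ore) = 0.65·0.6408 / (0.65·0.6408 + 0.15·0.3592) ≈ 0.8855
After 'background': P(ore) = 0.35·0.8855 / (0.35·0.8855 + 0.85·0.1145) ≈ 0.7610
After 'anomalous': P(ore) = 0.65·0.7610 / (0.65·0.7610 + 0.15·0.2390) ≈ 0.9324

0.9324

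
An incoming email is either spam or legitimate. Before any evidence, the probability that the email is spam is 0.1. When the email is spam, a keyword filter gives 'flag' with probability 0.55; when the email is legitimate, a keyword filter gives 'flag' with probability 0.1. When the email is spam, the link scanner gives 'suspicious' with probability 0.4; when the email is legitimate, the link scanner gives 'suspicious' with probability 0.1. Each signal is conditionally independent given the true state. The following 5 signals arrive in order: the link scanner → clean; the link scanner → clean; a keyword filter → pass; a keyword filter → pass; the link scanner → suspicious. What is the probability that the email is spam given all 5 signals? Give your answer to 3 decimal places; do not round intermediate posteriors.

0.047

After the link scanner='clean': P(spam) = 0.6·0.1000 / (0.6·0.1000 + 0.9·0.9000) ≈ 0.0690
After the link scanner='clean': P(spam) = 0.6·0.0690 / (0.6·0.0690 + 0.9·0.9310) ≈ 0.0471
After a keyword filter='pass': P(spam) = 0.45·0.0471 / (0.45·0.0471 + 0.9·0.9529) ≈ 0.0241
After a keyword filter='pass': P(spam) = 0.45·0.0241 / (0.45·0.0241 + 0.9·0.9759) ≈ 0.0122
After the link scanner='suspicious': P(spam) = 0.4·0.0122 / (0.4·0.0122 + 0.1·0.9878) ≈ 0.0471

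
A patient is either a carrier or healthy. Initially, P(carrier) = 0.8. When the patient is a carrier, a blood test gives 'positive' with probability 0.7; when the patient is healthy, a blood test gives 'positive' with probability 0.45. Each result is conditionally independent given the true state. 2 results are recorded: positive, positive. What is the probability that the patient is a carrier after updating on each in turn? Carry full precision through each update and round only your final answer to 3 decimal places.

0.906

After 'positive': P(carrier) = 0.7·0.8000 / (0.7·0.8000 + 0.45·0.2000) ≈ 0.8615
After 'positive': P(carrier) = 0.7·0.8615 / (0.7·0.8615 + 0.45·0.1385) ≈ 0.9064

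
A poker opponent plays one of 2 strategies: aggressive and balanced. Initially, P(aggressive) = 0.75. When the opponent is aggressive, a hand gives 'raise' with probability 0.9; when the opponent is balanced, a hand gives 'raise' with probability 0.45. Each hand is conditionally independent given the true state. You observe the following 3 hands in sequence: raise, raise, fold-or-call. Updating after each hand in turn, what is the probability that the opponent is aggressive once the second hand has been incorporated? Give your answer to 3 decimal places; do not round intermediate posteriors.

0.923

After 'raise': P(aggressive) = 0.9·0.7500 / (0.9·0.7500 + 0.45·0.2500) ≈ 0.8571
After 'raise': P(aggressive) = 0.9·0.8571 / (0.9·0.8571 + 0.45·0.1429) ≈ 0.9231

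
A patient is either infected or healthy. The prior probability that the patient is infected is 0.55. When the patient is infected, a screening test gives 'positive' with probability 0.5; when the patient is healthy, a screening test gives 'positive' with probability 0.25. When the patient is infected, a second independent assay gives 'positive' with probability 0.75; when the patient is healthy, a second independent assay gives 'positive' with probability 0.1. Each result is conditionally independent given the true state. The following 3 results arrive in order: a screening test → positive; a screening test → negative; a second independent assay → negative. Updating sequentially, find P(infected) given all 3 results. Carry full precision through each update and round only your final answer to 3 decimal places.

0.312

Each posterior becomes the prior for the next update.
After a screening test='positive': P(infected) = 0.5·0.5500 / (0.5·0.5500 + 0.25·0.4500) ≈ 0.7097
After a screening test='negative': P(infected) = 0.5·0.7097 / (0.5·0.7097 + 0.75·0.2903) ≈ 0.6197
After a second independent assay='negative': P(infected) = 0.25·0.6197 / (0.25·0.6197 + 0.9·0.3803) ≈ 0.3116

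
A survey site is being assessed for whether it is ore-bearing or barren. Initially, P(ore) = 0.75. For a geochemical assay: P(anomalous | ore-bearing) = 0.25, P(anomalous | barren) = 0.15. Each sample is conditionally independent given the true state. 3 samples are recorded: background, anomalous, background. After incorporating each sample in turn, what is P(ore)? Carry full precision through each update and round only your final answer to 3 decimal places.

0.796

After 'background': P(ore) = 0.75·0.7500 / (0.75·0.7500 + 0.85·0.2500) ≈ 0.7258
After 'anomalous': P(ore) = 0.25·0.7258 / (0.25·0.7258 + 0.15·0.2742) ≈ 0.8152
After 'background': P(ore) = 0.75·0.8152 / (0.75·0.8152 + 0.85·0.1848) ≈ 0.7956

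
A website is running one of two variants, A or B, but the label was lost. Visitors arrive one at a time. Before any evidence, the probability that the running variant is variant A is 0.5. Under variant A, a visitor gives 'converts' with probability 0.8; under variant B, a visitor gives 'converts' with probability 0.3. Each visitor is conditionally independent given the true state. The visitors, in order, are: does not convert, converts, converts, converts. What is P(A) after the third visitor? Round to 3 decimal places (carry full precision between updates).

After 'does not convert': P(A) = 0.2·0.5000 / (0.2·0.5000 + 0.7·0.5000) ≈ 0.2222
After 'converts': P(A) = 0.8·0.2222 / (0.8·0.2222 + 0.3·0.7778) ≈ 0.4324
After 'converts': P(A) = 0.8·0.4324 / (0.8·0.4324 + 0.3·0.5676) ≈ 0.6702

0.670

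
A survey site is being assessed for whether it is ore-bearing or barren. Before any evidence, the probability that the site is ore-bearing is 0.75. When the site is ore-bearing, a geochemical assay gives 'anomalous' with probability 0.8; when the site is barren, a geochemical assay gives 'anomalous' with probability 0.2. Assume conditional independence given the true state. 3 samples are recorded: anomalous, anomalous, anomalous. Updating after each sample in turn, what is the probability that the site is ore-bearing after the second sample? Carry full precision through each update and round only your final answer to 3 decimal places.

0.980

Each posterior becomes the prior for the next update.
After 'anomalous': P(ore) = 0.8·0.7500 / (0.8·0.7500 + 0.2·0.2500) ≈ 0.9231
After 'anomalous': P(ore) = 0.8·0.9231 / (0.8·0.9231 + 0.2·0.0769) ≈ 0.9796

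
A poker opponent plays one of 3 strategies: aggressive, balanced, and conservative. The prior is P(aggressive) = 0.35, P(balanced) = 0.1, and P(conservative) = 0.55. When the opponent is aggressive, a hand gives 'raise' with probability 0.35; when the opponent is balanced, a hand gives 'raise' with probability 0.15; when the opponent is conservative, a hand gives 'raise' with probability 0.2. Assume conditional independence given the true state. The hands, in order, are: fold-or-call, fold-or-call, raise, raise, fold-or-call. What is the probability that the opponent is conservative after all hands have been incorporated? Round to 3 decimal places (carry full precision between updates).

Each posterior becomes the prior for the next update.
After 'fold-or-call': normaliser = 0.65·0.3500 + 0.85·0.1000 + 0.8·0.5500; P(aggressive) ≈ 0.3023, P(balanced) ≈ 0.1130, P(conservative) ≈ 0.5847
After 'fold-or-call': normaliser = 0.65·0.3023 + 0.85·0.1130 + 0.8·0.5847; P(aggressive) ≈ 0.2585, P(balanced) ≈ 0.1263, P(conservative) ≈ 0.6153
After 'raise': normaliser = 0.35·0.2585 + 0.15·0.1263 + 0.2·0.6153; P(aggressive) ≈ 0.3892, P(balanced) ≈ 0.0815, P(conservative) ≈ 0.5293
After 'raise': normaliser = 0.35·0.3892 + 0.15·0.0815 + 0.2·0.5293; P(aggressive) ≈ 0.5356, P(balanced) ≈ 0.0481, P(conservative) ≈ 0.4163
After 'fold-or-call': normaliser = 0.65·0.5356 + 0.85·0.0481 + 0.8·0.4163; P(aggressive) ≈ 0.4822, P(balanced) ≈ 0.0566, P(conservative) ≈ 0.4613

0.461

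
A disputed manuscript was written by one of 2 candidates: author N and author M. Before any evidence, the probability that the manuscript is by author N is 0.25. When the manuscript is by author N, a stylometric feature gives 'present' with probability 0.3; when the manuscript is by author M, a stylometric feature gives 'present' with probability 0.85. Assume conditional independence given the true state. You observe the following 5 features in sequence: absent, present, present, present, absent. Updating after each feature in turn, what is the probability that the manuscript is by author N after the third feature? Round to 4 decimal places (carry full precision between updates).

Apply Bayes' rule sequentially, carrying P(author N) forward.
After 'absent': P(author N) = 0.7·0.2500 / (0.7·0.2500 + 0.15·0.7500) ≈ 0.6087
After 'present': P(author N) = 0.3·0.6087 / (0.3·0.6087 + 0.85·0.3913) ≈ 0.3544
After 'present': P(author N) = 0.3·0.3544 / (0.3·0.3544 + 0.85·0.6456) ≈ 0.1623

0.1623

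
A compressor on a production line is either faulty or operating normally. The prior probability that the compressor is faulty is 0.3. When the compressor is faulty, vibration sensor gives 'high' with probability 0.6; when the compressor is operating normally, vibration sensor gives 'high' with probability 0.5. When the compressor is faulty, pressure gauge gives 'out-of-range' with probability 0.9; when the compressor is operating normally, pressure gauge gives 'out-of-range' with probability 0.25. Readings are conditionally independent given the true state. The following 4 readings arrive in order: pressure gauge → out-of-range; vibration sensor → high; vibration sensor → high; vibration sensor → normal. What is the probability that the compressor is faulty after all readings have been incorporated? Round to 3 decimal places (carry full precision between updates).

After pressure gauge='out-of-range': P(faulty) = 0.9·0.3000 / (0.9·0.3000 + 0.25·0.7000) ≈ 0.6067
After vibration sensor='high': P(faulty) = 0.6·0.6067 / (0.6·0.6067 + 0.5·0.3933) ≈ 0.6493
After vibration sensor='high': P(faulty) = 0.6·0.6493 / (0.6·0.6493 + 0.5·0.3507) ≈ 0.6896
After vibration sensor='normal': P(faulty) = 0.4·0.6896 / (0.4·0.6896 + 0.5·0.3104) ≈ 0.6399

0.640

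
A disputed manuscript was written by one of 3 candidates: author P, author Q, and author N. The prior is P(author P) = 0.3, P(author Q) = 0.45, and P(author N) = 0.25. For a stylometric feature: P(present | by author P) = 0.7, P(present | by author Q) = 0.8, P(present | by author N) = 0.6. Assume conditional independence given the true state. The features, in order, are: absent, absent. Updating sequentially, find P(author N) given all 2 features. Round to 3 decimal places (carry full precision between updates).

After 'absent': normaliser = 0.3·0.3000 + 0.2·0.4500 + 0.4·0.2500; P(author P) ≈ 0.3214, P(author Q) ≈ 0.3214, P(author N) ≈ 0.3571
After 'absent': normaliser = 0.3·0.3214 + 0.2·0.3214 + 0.4·0.3571; P(author P) ≈ 0.3176, P(author Q) ≈ 0.2118, P(author N) ≈ 0.4706

0.471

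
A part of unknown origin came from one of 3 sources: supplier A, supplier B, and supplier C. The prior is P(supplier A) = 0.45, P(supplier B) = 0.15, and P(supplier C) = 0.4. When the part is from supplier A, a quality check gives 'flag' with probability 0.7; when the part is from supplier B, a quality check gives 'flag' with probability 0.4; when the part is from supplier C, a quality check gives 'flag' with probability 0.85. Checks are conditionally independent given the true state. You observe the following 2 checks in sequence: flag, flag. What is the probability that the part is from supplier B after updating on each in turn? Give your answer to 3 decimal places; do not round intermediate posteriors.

0.045

After 'flag': normaliser = 0.7·0.4500 + 0.4·0.1500 + 0.85·0.4000; P(supplier A) ≈ 0.4406, P(supplier B) ≈ 0.0839, P(supplier C) ≈ 0.4755
After 'flag': normaliser = 0.7·0.4406 + 0.4·0.0839 + 0.85·0.4755; P(supplier A) ≈ 0.4133, P(supplier B) ≈ 0.0450, P(supplier C) ≈ 0.5417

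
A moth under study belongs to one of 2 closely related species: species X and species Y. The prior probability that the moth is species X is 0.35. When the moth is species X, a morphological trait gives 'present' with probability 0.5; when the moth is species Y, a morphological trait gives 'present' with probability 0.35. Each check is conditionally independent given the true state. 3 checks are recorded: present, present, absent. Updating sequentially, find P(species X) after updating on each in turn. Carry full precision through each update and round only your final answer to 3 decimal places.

After 'present': P(species X) = 0.5·0.3500 / (0.5·0.3500 + 0.35·0.6500) ≈ 0.4348
After 'present': P(species X) = 0.5·0.4348 / (0.5·0.4348 + 0.35·0.5652) ≈ 0.5236
After 'absent': P(species X) = 0.5·0.5236 / (0.5·0.5236 + 0.65·0.4764) ≈ 0.4581

0.458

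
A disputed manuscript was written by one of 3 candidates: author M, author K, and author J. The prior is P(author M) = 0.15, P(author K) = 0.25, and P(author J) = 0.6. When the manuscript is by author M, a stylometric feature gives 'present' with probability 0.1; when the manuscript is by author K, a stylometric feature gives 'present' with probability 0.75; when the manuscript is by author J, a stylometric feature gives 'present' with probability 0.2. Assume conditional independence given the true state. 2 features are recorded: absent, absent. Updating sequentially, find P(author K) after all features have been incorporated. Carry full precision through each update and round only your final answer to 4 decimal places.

Each posterior becomes the prior for the next update.
After 'absent': normaliser = 0.9·0.1500 + 0.25·0.2500 + 0.8·0.6000; P(author M) ≈ 0.1993, P(author K) ≈ 0.0923, P(author J) ≈ 0.7085
After 'absent': normaliser = 0.9·0.1993 + 0.25·0.0923 + 0.8·0.7085; P(author M) ≈ 0.2331, P(author K) ≈ 0.0300, P(author J) ≈ 0.7369

0.0300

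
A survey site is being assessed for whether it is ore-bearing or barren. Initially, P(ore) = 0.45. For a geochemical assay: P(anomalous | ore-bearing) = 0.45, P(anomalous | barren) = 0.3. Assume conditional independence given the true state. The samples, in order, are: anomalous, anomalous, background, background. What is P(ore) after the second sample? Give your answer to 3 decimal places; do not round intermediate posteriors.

After 'anomalous': P(ore) = 0.45·0.4500 / (0.45·0.4500 + 0.3·0.5500) ≈ 0.5510
After 'anomalous': P(ore) = 0.45·0.5510 / (0.45·0.5510 + 0.3·0.4490) ≈ 0.6480

0.648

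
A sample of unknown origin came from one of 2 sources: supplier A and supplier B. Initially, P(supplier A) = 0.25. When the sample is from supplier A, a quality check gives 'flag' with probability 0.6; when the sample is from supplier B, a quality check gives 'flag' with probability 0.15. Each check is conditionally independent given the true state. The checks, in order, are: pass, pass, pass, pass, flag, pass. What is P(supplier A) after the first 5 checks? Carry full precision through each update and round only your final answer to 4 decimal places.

After 'pass': P(supplier A) = 0.4·0.2500 / (0.4·0.2500 + 0.85·0.7500) ≈ 0.1356
After 'pass': P(supplier A) = 0.4·0.1356 / (0.4·0.1356 + 0.85·0.8644) ≈ 0.0687
After 'pass': P(supplier A) = 0.4·0.0687 / (0.4·0.0687 + 0.85·0.9313) ≈ 0.0336
After 'pass': P(supplier A) = 0.4·0.0336 / (0.4·0.0336 + 0.85·0.9664) ≈ 0.0161
After 'flag': P(supplier A) = 0.6·0.0161 / (0.6·0.0161 + 0.15·0.9839) ≈ 0.0614

0.0614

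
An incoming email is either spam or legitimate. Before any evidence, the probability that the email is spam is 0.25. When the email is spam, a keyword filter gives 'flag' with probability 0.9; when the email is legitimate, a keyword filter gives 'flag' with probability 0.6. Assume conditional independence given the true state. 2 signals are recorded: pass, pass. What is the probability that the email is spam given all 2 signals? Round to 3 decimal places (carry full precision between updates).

0.020

After 'pass': P(spam) = 0.1·0.2500 / (0.1·0.2500 + 0.4·0.7500) ≈ 0.0769
After 'pass': P(spam) = 0.1·0.0769 / (0.1·0.0769 + 0.4·0.9231) ≈ 0.0204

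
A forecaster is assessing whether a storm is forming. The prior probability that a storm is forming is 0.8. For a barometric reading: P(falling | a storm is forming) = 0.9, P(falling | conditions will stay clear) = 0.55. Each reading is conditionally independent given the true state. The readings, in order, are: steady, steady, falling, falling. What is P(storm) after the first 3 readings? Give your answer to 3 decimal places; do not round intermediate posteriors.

Each posterior becomes the prior for the next update.
After 'steady': P(storm) = 0.1·0.8000 / (0.1·0.8000 + 0.45·0.2000) ≈ 0.4706
After 'steady': P(storm) = 0.1·0.4706 / (0.1·0.4706 + 0.45·0.5294) ≈ 0.1649
After 'falling': P(storm) = 0.9·0.1649 / (0.9·0.1649 + 0.55·0.8351) ≈ 0.2443

0.244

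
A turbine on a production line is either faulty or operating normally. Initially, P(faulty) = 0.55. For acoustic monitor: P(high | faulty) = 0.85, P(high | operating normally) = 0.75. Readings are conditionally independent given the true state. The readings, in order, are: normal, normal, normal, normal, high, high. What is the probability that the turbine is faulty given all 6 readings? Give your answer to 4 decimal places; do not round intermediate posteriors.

Each posterior becomes the prior for the next update.
After 'normal': P(faulty) = 0.15·0.5500 / (0.15·0.5500 + 0.25·0.4500) ≈ 0.4231
After 'normal': P(faulty) = 0.15·0.4231 / (0.15·0.4231 + 0.25·0.5769) ≈ 0.3056
After 'normal': P(faulty) = 0.15·0.3056 / (0.15·0.3056 + 0.25·0.6944) ≈ 0.2089
After 'normal': P(faulty) = 0.15·0.2089 / (0.15·0.2089 + 0.25·0.7911) ≈ 0.1367
After 'high': P(faulty) = 0.85·0.1367 / (0.85·0.1367 + 0.75·0.8633) ≈ 0.1522
After 'high': P(faulty) = 0.85·0.1522 / (0.85·0.1522 + 0.75·0.8478) ≈ 0.1691

0.1691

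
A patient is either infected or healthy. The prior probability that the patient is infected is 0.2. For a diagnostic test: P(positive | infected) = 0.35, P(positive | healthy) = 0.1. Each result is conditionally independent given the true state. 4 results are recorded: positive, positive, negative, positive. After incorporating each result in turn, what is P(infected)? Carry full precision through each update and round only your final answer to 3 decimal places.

After 'positive': P(infected) = 0.35·0.2000 / (0.35·0.2000 + 0.1·0.8000) ≈ 0.4667
After 'positive': P(infected) = 0.35·0.4667 / (0.35·0.4667 + 0.1·0.5333) ≈ 0.7538
After 'negative': P(infected) = 0.65·0.7538 / (0.65·0.7538 + 0.9·0.2462) ≈ 0.6886
After 'positive': P(infected) = 0.35·0.6886 / (0.35·0.6886 + 0.1·0.3114) ≈ 0.8856

0.886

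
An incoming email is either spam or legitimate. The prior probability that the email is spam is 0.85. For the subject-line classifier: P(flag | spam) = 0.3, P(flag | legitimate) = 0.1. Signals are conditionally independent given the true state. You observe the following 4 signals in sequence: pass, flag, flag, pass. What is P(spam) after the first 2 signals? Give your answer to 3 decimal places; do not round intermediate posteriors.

After 'pass': P(spam) = 0.7·0.8500 / (0.7·0.8500 + 0.9·0.1500) ≈ 0.8151
After 'flag': P(spam) = 0.3·0.8151 / (0.3·0.8151 + 0.1·0.1849) ≈ 0.9297

0.930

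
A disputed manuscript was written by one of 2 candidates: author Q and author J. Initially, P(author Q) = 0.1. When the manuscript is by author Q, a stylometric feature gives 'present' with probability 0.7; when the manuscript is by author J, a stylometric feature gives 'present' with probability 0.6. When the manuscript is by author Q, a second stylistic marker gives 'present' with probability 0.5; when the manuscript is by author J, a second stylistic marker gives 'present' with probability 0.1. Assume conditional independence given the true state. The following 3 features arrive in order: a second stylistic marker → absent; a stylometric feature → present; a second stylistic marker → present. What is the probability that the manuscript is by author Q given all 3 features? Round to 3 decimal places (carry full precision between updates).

0.265

After a second stylistic marker='absent': P(author Q) = 0.5·0.1000 / (0.5·0.1000 + 0.9·0.9000) ≈ 0.0581
After a stylometric feature='present': P(author Q) = 0.7·0.0581 / (0.7·0.0581 + 0.6·0.9419) ≈ 0.0672
After a second stylistic marker='present': P(author Q) = 0.5·0.0672 / (0.5·0.0672 + 0.1·0.9328) ≈ 0.2648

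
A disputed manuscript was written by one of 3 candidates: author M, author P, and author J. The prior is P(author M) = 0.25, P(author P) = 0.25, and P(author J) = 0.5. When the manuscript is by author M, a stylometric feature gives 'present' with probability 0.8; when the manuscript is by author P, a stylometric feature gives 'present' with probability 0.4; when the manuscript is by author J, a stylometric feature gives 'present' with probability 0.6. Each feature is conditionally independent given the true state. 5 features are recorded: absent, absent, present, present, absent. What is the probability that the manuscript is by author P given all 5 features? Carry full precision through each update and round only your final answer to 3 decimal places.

0.403

Apply Bayes' rule sequentially, carrying P(author P) forward.
After 'absent': normaliser = 0.2·0.2500 + 0.6·0.2500 + 0.4·0.5000; P(author M) ≈ 0.1250, P(author P) ≈ 0.3750, P(author J) ≈ 0.5000
After 'absent': normaliser = 0.2·0.1250 + 0.6·0.3750 + 0.4·0.5000; P(author M) ≈ 0.0556, P(author P) ≈ 0.5000, P(author J) ≈ 0.4444
After 'present': normaliser = 0.8·0.0556 + 0.4·0.5000 + 0.6·0.4444; P(author M) ≈ 0.0870, P(author P) ≈ 0.3913, P(author J) ≈ 0.5217
After 'present': normaliser = 0.8·0.0870 + 0.4·0.3913 + 0.6·0.5217; P(author M) ≈ 0.1290, P(author P) ≈ 0.2903, P(author J) ≈ 0.5806
After 'absent': normaliser = 0.2·0.1290 + 0.6·0.2903 + 0.4·0.5806; P(author M) ≈ 0.0597, P(author P) ≈ 0.4030, P(author J) ≈ 0.5373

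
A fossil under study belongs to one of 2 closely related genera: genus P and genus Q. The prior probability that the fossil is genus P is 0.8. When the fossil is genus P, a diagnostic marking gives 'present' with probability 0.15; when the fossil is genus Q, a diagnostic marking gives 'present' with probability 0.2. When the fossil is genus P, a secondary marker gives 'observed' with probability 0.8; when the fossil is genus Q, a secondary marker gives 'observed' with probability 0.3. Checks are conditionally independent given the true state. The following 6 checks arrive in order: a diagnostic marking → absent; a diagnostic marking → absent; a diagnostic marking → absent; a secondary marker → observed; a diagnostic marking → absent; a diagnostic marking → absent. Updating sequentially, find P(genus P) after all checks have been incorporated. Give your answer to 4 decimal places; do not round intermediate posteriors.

0.9352

Apply Bayes' rule sequentially, carrying P(genus P) forward.
After a diagnostic marking='absent': P(genus P) = 0.85·0.8000 / (0.85·0.8000 + 0.8·0.2000) ≈ 0.8095
After a diagnostic marking='absent': P(genus P) = 0.85·0.8095 / (0.85·0.8095 + 0.8·0.1905) ≈ 0.8187
After a diagnostic marking='absent': P(genus P) = 0.85·0.8187 / (0.85·0.8187 + 0.8·0.1813) ≈ 0.8275
After a secondary marker='observed': P(genus P) = 0.8·0.8275 / (0.8·0.8275 + 0.3·0.1725) ≈ 0.9275
After a diagnostic marking='absent': P(genus P) = 0.85·0.9275 / (0.85·0.9275 + 0.8·0.0725) ≈ 0.9315
After a diagnostic marking='absent': P(genus P) = 0.85·0.9315 / (0.85·0.9315 + 0.8·0.0685) ≈ 0.9352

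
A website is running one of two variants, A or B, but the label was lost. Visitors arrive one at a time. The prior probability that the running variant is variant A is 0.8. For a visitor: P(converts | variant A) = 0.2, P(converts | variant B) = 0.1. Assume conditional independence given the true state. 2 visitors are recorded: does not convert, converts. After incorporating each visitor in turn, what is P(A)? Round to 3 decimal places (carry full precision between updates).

0.877

After 'does not convert': P(A) = 0.8·0.8000 / (0.8·0.8000 + 0.9·0.2000) ≈ 0.7805
After 'converts': P(A) = 0.2·0.7805 / (0.2·0.7805 + 0.1·0.2195) ≈ 0.8767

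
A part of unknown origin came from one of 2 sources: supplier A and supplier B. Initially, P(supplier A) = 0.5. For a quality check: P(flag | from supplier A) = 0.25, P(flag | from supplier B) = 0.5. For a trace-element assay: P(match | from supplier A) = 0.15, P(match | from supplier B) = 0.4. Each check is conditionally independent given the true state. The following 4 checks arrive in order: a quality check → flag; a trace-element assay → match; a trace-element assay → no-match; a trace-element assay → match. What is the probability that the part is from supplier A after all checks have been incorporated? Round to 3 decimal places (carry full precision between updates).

Each posterior becomes the prior for the next update.
After a quality check='flag': P(supplier A) = 0.25·0.5000 / (0.25·0.5000 + 0.5·0.5000) ≈ 0.3333
After a trace-element assay='match': P(supplier A) = 0.15·0.3333 / (0.15·0.3333 + 0.4·0.6667) ≈ 0.1579
After a trace-element assay='no-match': P(supplier A) = 0.85·0.1579 / (0.85·0.1579 + 0.6·0.8421) ≈ 0.2099
After a trace-element assay='match': P(supplier A) = 0.15·0.2099 / (0.15·0.2099 + 0.4·0.7901) ≈ 0.0906

0.091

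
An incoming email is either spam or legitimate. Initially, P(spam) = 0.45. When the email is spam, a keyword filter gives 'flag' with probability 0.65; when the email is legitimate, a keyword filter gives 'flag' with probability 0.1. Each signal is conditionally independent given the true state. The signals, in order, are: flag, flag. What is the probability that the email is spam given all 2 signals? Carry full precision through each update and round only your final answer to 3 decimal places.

After 'flag': P(spam) = 0.65·0.4500 / (0.65·0.4500 + 0.1·0.5500) ≈ 0.8417
After 'flag': P(spam) = 0.65·0.8417 / (0.65·0.8417 + 0.1·0.1583) ≈ 0.9719

0.972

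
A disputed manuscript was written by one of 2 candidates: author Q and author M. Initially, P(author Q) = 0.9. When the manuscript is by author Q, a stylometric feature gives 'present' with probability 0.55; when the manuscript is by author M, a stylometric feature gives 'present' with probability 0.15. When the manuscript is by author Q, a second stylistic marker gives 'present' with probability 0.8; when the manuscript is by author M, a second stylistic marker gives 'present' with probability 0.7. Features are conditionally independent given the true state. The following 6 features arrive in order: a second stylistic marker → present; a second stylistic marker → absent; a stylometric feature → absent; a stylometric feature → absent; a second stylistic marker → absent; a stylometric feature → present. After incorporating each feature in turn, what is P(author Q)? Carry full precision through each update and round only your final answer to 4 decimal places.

0.8245

After a second stylistic marker='present': P(author Q) = 0.8·0.9000 / (0.8·0.9000 + 0.7·0.1000) ≈ 0.9114
After a second stylistic marker='absent': P(author Q) = 0.2·0.9114 / (0.2·0.9114 + 0.3·0.0886) ≈ 0.8727
After a stylometric feature='absent': P(author Q) = 0.45·0.8727 / (0.45·0.8727 + 0.85·0.1273) ≈ 0.7840
After a stylometric feature='absent': P(author Q) = 0.45·0.7840 / (0.45·0.7840 + 0.85·0.2160) ≈ 0.6578
After a second stylistic marker='absent': P(author Q) = 0.2·0.6578 / (0.2·0.6578 + 0.3·0.3422) ≈ 0.5616
After a stylometric feature='present': P(author Q) = 0.55·0.5616 / (0.55·0.5616 + 0.15·0.4384) ≈ 0.8245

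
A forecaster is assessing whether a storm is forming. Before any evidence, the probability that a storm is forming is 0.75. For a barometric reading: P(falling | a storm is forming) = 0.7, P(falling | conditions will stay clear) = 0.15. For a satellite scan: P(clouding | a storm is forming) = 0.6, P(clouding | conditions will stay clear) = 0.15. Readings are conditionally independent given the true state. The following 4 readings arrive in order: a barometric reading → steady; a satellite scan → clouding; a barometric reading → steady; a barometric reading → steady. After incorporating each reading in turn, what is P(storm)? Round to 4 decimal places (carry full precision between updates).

0.3454

After a barometric reading='steady': P(storm) = 0.3·0.7500 / (0.3·0.7500 + 0.85·0.2500) ≈ 0.5143
After a satellite scan='clouding': P(storm) = 0.6·0.5143 / (0.6·0.5143 + 0.15·0.4857) ≈ 0.8090
After a barometric reading='steady': P(storm) = 0.3·0.8090 / (0.3·0.8090 + 0.85·0.1910) ≈ 0.5992
After a barometric reading='steady': P(storm) = 0.3·0.5992 / (0.3·0.5992 + 0.85·0.4008) ≈ 0.3454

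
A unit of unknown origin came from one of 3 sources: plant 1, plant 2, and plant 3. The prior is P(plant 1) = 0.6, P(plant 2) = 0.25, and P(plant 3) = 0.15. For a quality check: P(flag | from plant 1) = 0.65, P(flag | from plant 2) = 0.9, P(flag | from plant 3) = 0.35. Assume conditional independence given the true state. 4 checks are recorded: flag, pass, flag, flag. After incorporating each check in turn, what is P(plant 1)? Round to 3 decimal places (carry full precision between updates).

0.720

After 'flag': normaliser = 0.65·0.6000 + 0.9·0.2500 + 0.35·0.1500; P(plant 1) ≈ 0.5843, P(plant 2) ≈ 0.3371, P(plant 3) ≈ 0.0787
After 'pass': normaliser = 0.35·0.5843 + 0.1·0.3371 + 0.65·0.0787; P(plant 1) ≈ 0.7068, P(plant 2) ≈ 0.1165, P(plant 3) ≈ 0.1767
After 'flag': normaliser = 0.65·0.7068 + 0.9·0.1165 + 0.35·0.1767; P(plant 1) ≈ 0.7338, P(plant 2) ≈ 0.1675, P(plant 3) ≈ 0.0988
After 'flag': normaliser = 0.65·0.7338 + 0.9·0.1675 + 0.35·0.0988; P(plant 1) ≈ 0.7202, P(plant 2) ≈ 0.2276, P(plant 3) ≈ 0.0522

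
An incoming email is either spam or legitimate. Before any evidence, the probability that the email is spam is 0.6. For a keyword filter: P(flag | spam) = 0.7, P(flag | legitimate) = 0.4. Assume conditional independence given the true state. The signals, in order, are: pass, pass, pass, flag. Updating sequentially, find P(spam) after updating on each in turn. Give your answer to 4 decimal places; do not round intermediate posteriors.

0.2471

After 'pass': P(spam) = 0.3·0.6000 / (0.3·0.6000 + 0.6·0.4000) ≈ 0.4286
After 'pass': P(spam) = 0.3·0.4286 / (0.3·0.4286 + 0.6·0.5714) ≈ 0.2727
After 'pass': P(spam) = 0.3·0.2727 / (0.3·0.2727 + 0.6·0.7273) ≈ 0.1579
After 'flag': P(spam) = 0.7·0.1579 / (0.7·0.1579 + 0.4·0.8421) ≈ 0.2471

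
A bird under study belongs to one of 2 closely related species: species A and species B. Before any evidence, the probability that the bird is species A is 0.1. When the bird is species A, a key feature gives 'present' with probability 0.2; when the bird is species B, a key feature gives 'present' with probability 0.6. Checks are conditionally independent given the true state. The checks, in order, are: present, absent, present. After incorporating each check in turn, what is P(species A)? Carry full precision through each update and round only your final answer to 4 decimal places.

After 'present': P(species A) = 0.2·0.1000 / (0.2·0.1000 + 0.6·0.9000) ≈ 0.0357
After 'absent': P(species A) = 0.8·0.0357 / (0.8·0.0357 + 0.4·0.9643) ≈ 0.0690
After 'present': P(species A) = 0.2·0.0690 / (0.2·0.0690 + 0.6·0.9310) ≈ 0.0241

0.0241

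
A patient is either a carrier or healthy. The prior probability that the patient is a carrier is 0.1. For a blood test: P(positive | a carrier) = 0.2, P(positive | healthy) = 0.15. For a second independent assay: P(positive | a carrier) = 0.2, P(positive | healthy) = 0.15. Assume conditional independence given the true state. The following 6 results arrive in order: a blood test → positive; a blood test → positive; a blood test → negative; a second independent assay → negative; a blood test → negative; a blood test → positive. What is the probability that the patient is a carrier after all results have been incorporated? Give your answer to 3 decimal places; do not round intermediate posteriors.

0.180

After a blood test='positive': P(carrier) = 0.2·0.1000 / (0.2·0.1000 + 0.15·0.9000) ≈ 0.1290
After a blood test='positive': P(carrier) = 0.2·0.1290 / (0.2·0.1290 + 0.15·0.8710) ≈ 0.1649
After a blood test='negative': P(carrier) = 0.8·0.1649 / (0.8·0.1649 + 0.85·0.8351) ≈ 0.1568
After a second independent assay='negative': P(carrier) = 0.8·0.1568 / (0.8·0.1568 + 0.85·0.8432) ≈ 0.1489
After a blood test='negative': P(carrier) = 0.8·0.1489 / (0.8·0.1489 + 0.85·0.8511) ≈ 0.1414
After a blood test='positive': P(carrier) = 0.2·0.1414 / (0.2·0.1414 + 0.15·0.8586) ≈ 0.1800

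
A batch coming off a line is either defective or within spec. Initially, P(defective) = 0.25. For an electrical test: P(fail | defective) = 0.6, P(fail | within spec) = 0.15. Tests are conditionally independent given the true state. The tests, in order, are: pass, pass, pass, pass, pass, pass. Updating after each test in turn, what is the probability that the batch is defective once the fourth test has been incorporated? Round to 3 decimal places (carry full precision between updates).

0.016

After 'pass': P(defective) = 0.4·0.2500 / (0.4·0.2500 + 0.85·0.7500) ≈ 0.1356
After 'pass': P(defective) = 0.4·0.1356 / (0.4·0.1356 + 0.85·0.8644) ≈ 0.0687
After 'pass': P(defective) = 0.4·0.0687 / (0.4·0.0687 + 0.85·0.9313) ≈ 0.0336
After 'pass': P(defective) = 0.4·0.0336 / (0.4·0.0336 + 0.85·0.9664) ≈ 0.0161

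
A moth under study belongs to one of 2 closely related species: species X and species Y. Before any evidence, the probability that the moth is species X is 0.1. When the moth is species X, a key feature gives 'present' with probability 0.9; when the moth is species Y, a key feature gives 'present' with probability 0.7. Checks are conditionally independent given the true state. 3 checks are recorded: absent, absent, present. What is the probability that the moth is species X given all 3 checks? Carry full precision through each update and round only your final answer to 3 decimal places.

0.016

After 'absent': P(species X) = 0.1·0.1000 / (0.1·0.1000 + 0.3·0.9000) ≈ 0.0357
After 'absent': P(species X) = 0.1·0.0357 / (0.1·0.0357 + 0.3·0.9643) ≈ 0.0122
After 'present': P(species X) = 0.9·0.0122 / (0.9·0.0122 + 0.7·0.9878) ≈ 0.0156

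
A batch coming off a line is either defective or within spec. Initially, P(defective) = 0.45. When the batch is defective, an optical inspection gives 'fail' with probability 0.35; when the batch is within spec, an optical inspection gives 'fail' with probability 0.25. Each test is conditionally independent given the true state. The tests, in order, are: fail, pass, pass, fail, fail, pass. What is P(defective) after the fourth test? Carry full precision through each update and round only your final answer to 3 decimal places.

0.546

After 'fail': P(defective) = 0.35·0.4500 / (0.35·0.4500 + 0.25·0.5500) ≈ 0.5339
After 'pass': P(defective) = 0.65·0.5339 / (0.65·0.5339 + 0.75·0.4661) ≈ 0.4982
After 'pass': P(defective) = 0.65·0.4982 / (0.65·0.4982 + 0.75·0.5018) ≈ 0.4625
After 'fail': P(defective) = 0.35·0.4625 / (0.35·0.4625 + 0.25·0.5375) ≈ 0.5464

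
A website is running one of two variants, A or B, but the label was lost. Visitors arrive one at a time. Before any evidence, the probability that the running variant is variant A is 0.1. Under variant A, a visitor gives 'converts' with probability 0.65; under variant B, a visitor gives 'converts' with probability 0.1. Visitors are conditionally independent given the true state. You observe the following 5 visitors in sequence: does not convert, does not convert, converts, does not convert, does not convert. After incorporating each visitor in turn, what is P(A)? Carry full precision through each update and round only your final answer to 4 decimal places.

After 'does not convert': P(A) = 0.35·0.1000 / (0.35·0.1000 + 0.9·0.9000) ≈ 0.0414
After 'does not convert': P(A) = 0.35·0.0414 / (0.35·0.0414 + 0.9·0.9586) ≈ 0.0165
After 'converts': P(A) = 0.65·0.0165 / (0.65·0.0165 + 0.1·0.9835) ≈ 0.0985
After 'does not convert': P(A) = 0.35·0.0985 / (0.35·0.0985 + 0.9·0.9015) ≈ 0.0407
After 'does not convert': P(A) = 0.35·0.0407 / (0.35·0.0407 + 0.9·0.9593) ≈ 0.0163

0.0163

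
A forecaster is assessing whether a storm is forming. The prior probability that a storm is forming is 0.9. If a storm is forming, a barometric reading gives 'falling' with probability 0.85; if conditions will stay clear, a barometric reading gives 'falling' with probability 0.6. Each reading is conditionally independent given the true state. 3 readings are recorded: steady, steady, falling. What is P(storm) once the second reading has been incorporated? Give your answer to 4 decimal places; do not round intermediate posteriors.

0.5586

Each posterior becomes the prior for the next update.
After 'steady': P(storm) = 0.15·0.9000 / (0.15·0.9000 + 0.4·0.1000) ≈ 0.7714
After 'steady': P(storm) = 0.15·0.7714 / (0.15·0.7714 + 0.4·0.2286) ≈ 0.5586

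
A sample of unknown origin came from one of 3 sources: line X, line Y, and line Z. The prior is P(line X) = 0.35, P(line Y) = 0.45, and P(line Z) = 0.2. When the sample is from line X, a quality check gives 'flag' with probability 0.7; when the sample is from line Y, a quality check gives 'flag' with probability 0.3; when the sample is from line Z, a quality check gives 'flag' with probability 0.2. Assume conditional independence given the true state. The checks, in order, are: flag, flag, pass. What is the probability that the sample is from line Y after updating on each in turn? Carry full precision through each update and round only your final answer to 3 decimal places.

0.329

Each posterior becomes the prior for the next update.
After 'flag': normaliser = 0.7·0.3500 + 0.3·0.4500 + 0.2·0.2000; P(line X) ≈ 0.5833, P(line Y) ≈ 0.3214, P(line Z) ≈ 0.0952
After 'flag': normaliser = 0.7·0.5833 + 0.3·0.3214 + 0.2·0.0952; P(line X) ≈ 0.7795, P(line Y) ≈ 0.1841, P(line Z) ≈ 0.0364
After 'pass': normaliser = 0.3·0.7795 + 0.7·0.1841 + 0.8·0.0364; P(line X) ≈ 0.5969, P(line Y) ≈ 0.3289, P(line Z) ≈ 0.0742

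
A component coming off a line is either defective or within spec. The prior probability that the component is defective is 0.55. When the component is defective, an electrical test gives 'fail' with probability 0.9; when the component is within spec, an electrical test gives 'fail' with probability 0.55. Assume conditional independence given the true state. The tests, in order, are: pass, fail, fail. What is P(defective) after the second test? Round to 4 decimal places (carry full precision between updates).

After 'pass': P(defective) = 0.1·0.5500 / (0.1·0.5500 + 0.45·0.4500) ≈ 0.2136
After 'fail': P(defective) = 0.9·0.2136 / (0.9·0.2136 + 0.55·0.7864) ≈ 0.3077

0.3077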